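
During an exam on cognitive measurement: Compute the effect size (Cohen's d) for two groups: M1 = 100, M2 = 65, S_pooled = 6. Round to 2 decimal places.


Cohen's d = (M1 - M2) / S_pooled
= (100 - 65) / 6
= 35 / 6
= 5.83


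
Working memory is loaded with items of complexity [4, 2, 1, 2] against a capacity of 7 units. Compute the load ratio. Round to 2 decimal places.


Total complexity = 4 + 2 + 1 + 2 = 9
Load = total / capacity = 9 / 7
= 1.29


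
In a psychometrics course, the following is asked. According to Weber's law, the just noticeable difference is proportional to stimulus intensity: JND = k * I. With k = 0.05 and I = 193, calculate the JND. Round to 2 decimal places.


JND = k * I
JND = 0.05 * 193
= 9.65


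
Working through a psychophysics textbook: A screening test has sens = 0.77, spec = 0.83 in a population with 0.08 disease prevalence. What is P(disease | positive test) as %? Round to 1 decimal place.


PPV = (sens * prev) / (sens * prev + (1-spec) * (1-prev))
Numerator = 0.77 * 0.08 = 0.0616
P(positive and no disease) = (1 - spec) * (1 - prev) = (1 - 0.83) * (1 - 0.08) = 0.1564
Denominator = 0.0616 + 0.1564 = 0.218
PPV = 0.0616 / 0.218 = 0.282569
As percentage = 28.3


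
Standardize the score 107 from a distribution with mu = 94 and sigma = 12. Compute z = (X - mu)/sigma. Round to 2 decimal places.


z = (X - mu) / sigma
= (107 - 94) / 12
= 13 / 12
= 1.08


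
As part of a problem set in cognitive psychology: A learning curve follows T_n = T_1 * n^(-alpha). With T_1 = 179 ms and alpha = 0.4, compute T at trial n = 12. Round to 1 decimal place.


T_n = 179 * 12^(-0.4)
12^(-0.4) = 0.370107
T_n = 179 * 0.370107
= 66.2 ms


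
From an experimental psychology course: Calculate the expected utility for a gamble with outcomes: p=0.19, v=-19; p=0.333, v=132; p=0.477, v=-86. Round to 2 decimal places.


EU = sum(p_i * v_i)
0.19 * -19 = -3.61
0.333 * 132 = 43.956
0.477 * -86 = -41.022
EU = -3.61 + 43.956 + -41.022
= -0.68


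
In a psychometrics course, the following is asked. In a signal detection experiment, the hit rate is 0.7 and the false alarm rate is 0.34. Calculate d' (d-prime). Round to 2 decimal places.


d' = z(HR) - z(FAR)
z(0.7) = 0.5244
z(0.34) = -0.4125
d' = 0.5244 - -0.4125
= 0.94


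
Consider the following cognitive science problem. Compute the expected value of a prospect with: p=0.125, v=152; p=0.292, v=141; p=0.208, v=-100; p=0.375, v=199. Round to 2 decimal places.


EU = sum(p_i * v_i)
0.125 * 152 = 19.0
0.292 * 141 = 41.172
0.208 * -100 = -20.8
0.375 * 199 = 74.625
EU = 19.0 + 41.172 + -20.8 + 74.625
= 114.00


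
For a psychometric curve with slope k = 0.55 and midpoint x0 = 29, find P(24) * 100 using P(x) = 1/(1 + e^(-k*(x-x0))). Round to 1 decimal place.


P(x) = 1/(1 + e^(-0.55*(24 - 29)))
Exponent = -0.55 * -5 = 2.75
e^(2.75) = 15.642632
P = 1/(1 + 15.642632) = 0.060087
Percentage = 6.0


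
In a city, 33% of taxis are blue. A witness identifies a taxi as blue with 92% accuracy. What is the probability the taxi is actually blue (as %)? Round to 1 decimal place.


P(blue | says blue) = P(says blue | blue)*P(blue) / [P(says blue | blue)*P(blue) + P(says blue | not blue)*P(not blue)]
Numerator = 0.92 * 0.33 = 0.3036
False identification = 0.08 * 0.67 = 0.0536
P = 0.3036 / (0.3036 + 0.0536)
= 0.3036 / 0.3572
As percentage = 85.0


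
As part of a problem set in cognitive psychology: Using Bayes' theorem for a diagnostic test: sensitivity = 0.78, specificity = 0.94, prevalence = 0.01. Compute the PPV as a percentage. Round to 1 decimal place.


PPV = (sens * prev) / (sens * prev + (1-spec) * (1-prev))
Numerator = 0.78 * 0.01 = 0.0078
P(positive and no disease) = (1 - spec) * (1 - prev) = (1 - 0.94) * (1 - 0.01) = 0.0594
Denominator = 0.0078 + 0.0594 = 0.0672
PPV = 0.0078 / 0.0672 = 0.116071
As percentage = 11.6


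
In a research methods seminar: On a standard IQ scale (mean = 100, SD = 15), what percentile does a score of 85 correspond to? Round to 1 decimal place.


z = (IQ - mean) / SD
z = (85 - 100) / 15 = -1.0
Percentile = Phi(-1.0) * 100
Phi(-1.0) = 0.158655
= 15.9


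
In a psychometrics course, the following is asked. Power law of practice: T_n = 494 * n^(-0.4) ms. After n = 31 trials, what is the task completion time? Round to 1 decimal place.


T_n = 494 * 31^(-0.4)
31^(-0.4) = 0.253195
T_n = 494 * 0.253195
= 125.1 ms


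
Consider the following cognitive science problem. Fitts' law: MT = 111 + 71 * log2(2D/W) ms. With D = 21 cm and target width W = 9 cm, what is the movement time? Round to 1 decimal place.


MT = 111 + 71 * log2(2*21/9)
2D/W = 4.666667
log2(4.666667) = 2.2224
MT = 111 + 71 * 2.2224
= 268.8 ms


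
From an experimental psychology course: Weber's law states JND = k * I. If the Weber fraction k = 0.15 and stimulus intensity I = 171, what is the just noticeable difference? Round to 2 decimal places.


JND = k * I
JND = 0.15 * 171
= 25.65


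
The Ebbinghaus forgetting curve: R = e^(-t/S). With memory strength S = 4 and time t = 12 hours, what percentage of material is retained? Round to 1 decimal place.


R = e^(-t/S)
-t/S = -12/4 = -3.0
R = e^(-3.0) = 0.049787
Percentage = 0.049787 * 100
= 5.0


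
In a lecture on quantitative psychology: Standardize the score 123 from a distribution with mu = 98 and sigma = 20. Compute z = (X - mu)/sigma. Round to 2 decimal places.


z = (X - mu) / sigma
= (123 - 98) / 20
= 25 / 20
= 1.25


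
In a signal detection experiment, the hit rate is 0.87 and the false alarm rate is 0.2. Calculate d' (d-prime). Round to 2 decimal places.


d' = z(HR) - z(FAR)
z(0.87) = 1.1264
z(0.2) = -0.8416
d' = 1.1264 - -0.8416
= 1.97


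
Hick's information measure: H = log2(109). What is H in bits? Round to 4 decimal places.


H = log2(n)
H = log2(109)
= 6.7682


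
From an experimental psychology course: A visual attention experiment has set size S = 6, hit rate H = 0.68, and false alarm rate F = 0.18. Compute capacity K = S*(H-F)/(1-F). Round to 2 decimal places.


K = S * (H - F) / (1 - F)
H - F = 0.5
1 - F = 0.82
K = 6 * 0.5 / 0.82
= 3.66


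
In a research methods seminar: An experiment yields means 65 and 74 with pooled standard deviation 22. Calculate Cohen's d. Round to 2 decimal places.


Cohen's d = (M1 - M2) / S_pooled
= (65 - 74) / 22
= -9 / 22
= -0.41


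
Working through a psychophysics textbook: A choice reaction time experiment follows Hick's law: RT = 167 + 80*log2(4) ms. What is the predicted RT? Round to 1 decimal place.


RT = 167 + 80 * log2(4)
log2(4) = 2.0
RT = 167 + 80 * 2.0
= 167 + 160.0
= 327.0 ms


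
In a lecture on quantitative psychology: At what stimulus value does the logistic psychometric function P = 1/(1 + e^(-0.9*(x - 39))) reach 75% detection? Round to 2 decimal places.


At P = 0.75: 0.75 = 1/(1 + e^(-k*(x-x0)))
Solving: e^(-k*(x-x0)) = 1/3
x = x0 + ln(3)/k
ln(3) = 1.0986
x = 39 + 1.0986/0.9
= 39 + 1.2207
= 40.22


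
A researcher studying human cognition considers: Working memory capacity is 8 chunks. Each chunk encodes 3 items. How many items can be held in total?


Total items = chunks * items_per_chunk
= 8 * 3
= 24


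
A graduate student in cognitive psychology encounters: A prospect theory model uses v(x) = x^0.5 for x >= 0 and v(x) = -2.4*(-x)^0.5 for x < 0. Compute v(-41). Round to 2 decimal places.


Since x = -41 < 0, use v(x) = -lambda*(-x)^alpha
(-x) = 41
41^0.5 = 6.4031
v(-41) = -2.4 * 6.4031
= -15.37


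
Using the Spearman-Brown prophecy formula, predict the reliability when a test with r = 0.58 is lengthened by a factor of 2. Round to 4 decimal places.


r_new = n*r / (1 + (n-1)*r)
Numerator = 2 * 0.58 = 1.16
Denominator = 1 + 1 * 0.58 = 1.58
r_new = 1.16 / 1.58
= 0.7342


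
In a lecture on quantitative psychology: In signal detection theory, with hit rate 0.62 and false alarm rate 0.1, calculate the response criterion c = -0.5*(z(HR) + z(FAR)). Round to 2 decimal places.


c = -0.5 * (z(HR) + z(FAR))
z(0.62) = 0.3055
z(0.1) = -1.2816
c = -0.5 * (0.3055 + -1.2816)
= -0.5 * -0.9761
= 0.49


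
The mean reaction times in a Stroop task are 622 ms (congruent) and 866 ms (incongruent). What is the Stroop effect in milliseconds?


Stroop effect = RT(incongruent) - RT(congruent)
= 866 - 622
= 244 ms


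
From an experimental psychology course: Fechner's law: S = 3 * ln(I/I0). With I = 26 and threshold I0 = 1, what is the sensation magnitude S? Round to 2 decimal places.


S = 3 * ln(26/1)
I/I0 = 26.0
ln(26.0) = 3.2581
S = 3 * 3.2581
= 9.77


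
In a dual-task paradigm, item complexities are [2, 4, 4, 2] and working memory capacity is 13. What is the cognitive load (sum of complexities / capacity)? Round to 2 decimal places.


Total complexity = 2 + 4 + 4 + 2 = 12
Load = total / capacity = 12 / 13
= 0.92


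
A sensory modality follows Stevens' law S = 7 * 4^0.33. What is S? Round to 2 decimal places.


S = 7 * 4^0.33
4^0.33 = 1.5801
S = 7 * 1.5801
= 11.06


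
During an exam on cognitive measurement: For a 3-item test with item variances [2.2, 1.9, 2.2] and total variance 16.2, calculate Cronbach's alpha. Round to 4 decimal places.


alpha = (k/(k-1)) * (1 - sum(s_i^2)/s_total^2)
sum(item variances) = 6.3
k/(k-1) = 3/2 = 1.5
1 - 6.3/16.2 = 1 - 0.388889 = 0.611111
alpha = 1.5 * 0.611111
= 0.9167


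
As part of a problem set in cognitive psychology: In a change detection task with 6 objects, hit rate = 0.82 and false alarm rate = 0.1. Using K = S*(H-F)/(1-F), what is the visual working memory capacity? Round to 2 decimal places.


K = S * (H - F) / (1 - F)
H - F = 0.72
1 - F = 0.9
K = 6 * 0.72 / 0.9
= 4.80


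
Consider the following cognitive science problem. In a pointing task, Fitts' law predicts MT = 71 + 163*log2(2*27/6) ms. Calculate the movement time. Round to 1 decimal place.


MT = 71 + 163 * log2(2*27/6)
2D/W = 9.0
log2(9.0) = 3.1699
MT = 71 + 163 * 3.1699
= 587.7 ms


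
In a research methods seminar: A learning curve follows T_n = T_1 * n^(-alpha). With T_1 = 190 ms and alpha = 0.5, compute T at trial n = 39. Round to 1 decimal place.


T_n = 190 * 39^(-0.5)
39^(-0.5) = 0.160128
T_n = 190 * 0.160128
= 30.4 ms


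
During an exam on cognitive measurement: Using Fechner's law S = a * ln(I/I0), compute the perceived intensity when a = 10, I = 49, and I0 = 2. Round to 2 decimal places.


S = 10 * ln(49/2)
I/I0 = 24.5
ln(24.5) = 3.1987
S = 10 * 3.1987
= 31.99


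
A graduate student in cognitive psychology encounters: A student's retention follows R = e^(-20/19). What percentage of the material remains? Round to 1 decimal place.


R = e^(-t/S)
-t/S = -20/19 = -1.052632
R = e^(-1.052632) = 0.349018
Percentage = 0.349018 * 100
= 34.9


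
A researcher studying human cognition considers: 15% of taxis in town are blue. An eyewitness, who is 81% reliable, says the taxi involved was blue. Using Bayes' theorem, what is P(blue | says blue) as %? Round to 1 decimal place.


P(blue | says blue) = P(says blue | blue)*P(blue) / [P(says blue | blue)*P(blue) + P(says blue | not blue)*P(not blue)]
Numerator = 0.81 * 0.15 = 0.1215
False identification = 0.19 * 0.85 = 0.1615
P = 0.1215 / (0.1215 + 0.1615)
= 0.1215 / 0.283
As percentage = 42.9


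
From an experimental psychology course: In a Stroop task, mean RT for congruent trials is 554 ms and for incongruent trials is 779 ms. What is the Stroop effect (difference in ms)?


Stroop effect = RT(incongruent) - RT(congruent)
= 779 - 554
= 225 ms


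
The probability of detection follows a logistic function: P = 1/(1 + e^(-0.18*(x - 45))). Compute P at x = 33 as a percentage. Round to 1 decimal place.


P(x) = 1/(1 + e^(-0.18*(33 - 45)))
Exponent = -0.18 * -12 = 2.16
e^(2.16) = 8.671138
P = 1/(1 + 8.671138) = 0.1034
Percentage = 10.3


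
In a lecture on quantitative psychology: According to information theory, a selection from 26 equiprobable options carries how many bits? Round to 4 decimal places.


H = log2(n)
H = log2(26)
= 4.7004


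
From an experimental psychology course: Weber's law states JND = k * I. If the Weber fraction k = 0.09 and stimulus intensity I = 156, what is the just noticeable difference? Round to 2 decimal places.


JND = k * I
JND = 0.09 * 156
= 14.04


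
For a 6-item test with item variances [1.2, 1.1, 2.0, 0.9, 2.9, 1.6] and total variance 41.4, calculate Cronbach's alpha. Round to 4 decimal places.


alpha = (k/(k-1)) * (1 - sum(s_i^2)/s_total^2)
sum(item variances) = 9.7
k/(k-1) = 6/5 = 1.2
1 - 9.7/41.4 = 1 - 0.2343 = 0.7657
alpha = 1.2 * 0.7657
= 0.9188


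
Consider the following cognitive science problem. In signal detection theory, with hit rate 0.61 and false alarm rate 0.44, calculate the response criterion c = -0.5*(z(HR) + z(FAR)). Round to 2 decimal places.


c = -0.5 * (z(HR) + z(FAR))
z(0.61) = 0.2793
z(0.44) = -0.151
c = -0.5 * (0.2793 + -0.151)
= -0.5 * 0.1283
= -0.06


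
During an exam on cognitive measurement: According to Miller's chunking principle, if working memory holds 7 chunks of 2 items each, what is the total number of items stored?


Total items = chunks * items_per_chunk
= 7 * 2
= 14


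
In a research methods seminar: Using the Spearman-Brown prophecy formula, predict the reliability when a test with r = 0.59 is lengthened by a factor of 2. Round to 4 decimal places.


r_new = n*r / (1 + (n-1)*r)
Numerator = 2 * 0.59 = 1.18
Denominator = 1 + 1 * 0.59 = 1.59
r_new = 1.18 / 1.59
= 0.7421


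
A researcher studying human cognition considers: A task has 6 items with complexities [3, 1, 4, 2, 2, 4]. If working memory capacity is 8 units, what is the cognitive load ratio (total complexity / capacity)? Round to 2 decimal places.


Total complexity = 3 + 1 + 4 + 2 + 2 + 4 = 16
Load = total / capacity = 16 / 8
= 2.00


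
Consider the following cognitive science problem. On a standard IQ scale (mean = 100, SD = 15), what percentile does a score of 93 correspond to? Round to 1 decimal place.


z = (IQ - mean) / SD
z = (93 - 100) / 15 = -0.4667
Percentile = Phi(-0.4667) * 100
Phi(-0.4667) = 0.320357
= 32.0


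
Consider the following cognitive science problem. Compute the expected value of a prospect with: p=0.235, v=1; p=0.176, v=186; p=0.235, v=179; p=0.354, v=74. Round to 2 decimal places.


EU = sum(p_i * v_i)
0.235 * 1 = 0.235
0.176 * 186 = 32.736
0.235 * 179 = 42.065
0.354 * 74 = 26.196
EU = 0.235 + 32.736 + 42.065 + 26.196
= 101.23


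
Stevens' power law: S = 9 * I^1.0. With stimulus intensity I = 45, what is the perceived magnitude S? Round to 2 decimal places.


S = 9 * 45^1.0
45^1.0 = 45.0
S = 9 * 45.0
= 405.00


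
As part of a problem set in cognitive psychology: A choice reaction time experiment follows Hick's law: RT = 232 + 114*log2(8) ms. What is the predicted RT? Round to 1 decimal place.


RT = 232 + 114 * log2(8)
log2(8) = 3.0
RT = 232 + 114 * 3.0
= 232 + 342.0
= 574.0 ms


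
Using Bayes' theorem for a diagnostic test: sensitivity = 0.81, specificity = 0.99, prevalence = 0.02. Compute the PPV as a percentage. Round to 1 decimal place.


PPV = (sens * prev) / (sens * prev + (1-spec) * (1-prev))
Numerator = 0.81 * 0.02 = 0.0162
P(positive and no disease) = (1 - spec) * (1 - prev) = (1 - 0.99) * (1 - 0.02) = 0.0098
Denominator = 0.0162 + 0.0098 = 0.026
PPV = 0.0162 / 0.026 = 0.623077
As percentage = 62.3


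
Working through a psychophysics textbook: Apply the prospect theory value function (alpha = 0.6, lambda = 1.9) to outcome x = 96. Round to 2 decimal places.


Since x = 96 >= 0, use v(x) = x^0.6
96^0.6 = 15.4655
v(96) = 15.47


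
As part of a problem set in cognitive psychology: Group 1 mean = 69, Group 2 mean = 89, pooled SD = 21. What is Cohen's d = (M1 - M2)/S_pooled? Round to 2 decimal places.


Cohen's d = (M1 - M2) / S_pooled
= (69 - 89) / 21
= -20 / 21
= -0.95


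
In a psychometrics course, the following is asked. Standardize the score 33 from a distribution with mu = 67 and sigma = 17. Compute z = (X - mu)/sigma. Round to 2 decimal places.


z = (X - mu) / sigma
= (33 - 67) / 17
= -34 / 17
= -2.00


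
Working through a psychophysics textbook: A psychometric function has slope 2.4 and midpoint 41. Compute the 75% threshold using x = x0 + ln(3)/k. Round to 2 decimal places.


At P = 0.75: 0.75 = 1/(1 + e^(-k*(x-x0)))
Solving: e^(-k*(x-x0)) = 1/3
x = x0 + ln(3)/k
ln(3) = 1.0986
x = 41 + 1.0986/2.4
= 41 + 0.4578
= 41.46


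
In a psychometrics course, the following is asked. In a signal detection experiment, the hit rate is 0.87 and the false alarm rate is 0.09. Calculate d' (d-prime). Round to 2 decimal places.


d' = z(HR) - z(FAR)
z(0.87) = 1.1264
z(0.09) = -1.3408
d' = 1.1264 - -1.3408
= 2.47


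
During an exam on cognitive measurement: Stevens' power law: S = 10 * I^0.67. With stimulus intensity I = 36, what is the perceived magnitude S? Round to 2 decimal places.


S = 10 * 36^0.67
36^0.67 = 11.0337
S = 10 * 11.0337
= 110.34


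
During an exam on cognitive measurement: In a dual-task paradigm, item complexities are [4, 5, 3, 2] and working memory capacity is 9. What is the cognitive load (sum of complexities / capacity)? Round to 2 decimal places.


Total complexity = 4 + 5 + 3 + 2 = 14
Load = total / capacity = 14 / 9
= 1.56


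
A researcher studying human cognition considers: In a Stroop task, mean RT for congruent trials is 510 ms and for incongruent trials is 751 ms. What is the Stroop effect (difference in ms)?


Stroop effect = RT(incongruent) - RT(congruent)
= 751 - 510
= 241 ms


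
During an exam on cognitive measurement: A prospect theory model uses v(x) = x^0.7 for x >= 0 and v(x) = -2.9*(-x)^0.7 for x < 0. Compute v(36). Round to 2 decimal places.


Since x = 36 >= 0, use v(x) = x^0.7
36^0.7 = 12.286
v(36) = 12.29


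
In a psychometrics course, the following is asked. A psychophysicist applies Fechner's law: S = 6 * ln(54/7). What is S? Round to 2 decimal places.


S = 6 * ln(54/7)
I/I0 = 7.714286
ln(7.714286) = 2.0431
S = 6 * 2.0431
= 12.26


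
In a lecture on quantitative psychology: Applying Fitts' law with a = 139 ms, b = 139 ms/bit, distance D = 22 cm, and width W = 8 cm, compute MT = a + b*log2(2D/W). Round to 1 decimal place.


MT = 139 + 139 * log2(2*22/8)
2D/W = 5.5
log2(5.5) = 2.4594
MT = 139 + 139 * 2.4594
= 480.9 ms


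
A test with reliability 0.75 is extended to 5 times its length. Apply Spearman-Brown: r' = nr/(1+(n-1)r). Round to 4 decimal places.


r_new = n*r / (1 + (n-1)*r)
Numerator = 5 * 0.75 = 3.75
Denominator = 1 + 4 * 0.75 = 4.0
r_new = 3.75 / 4.0
= 0.9375


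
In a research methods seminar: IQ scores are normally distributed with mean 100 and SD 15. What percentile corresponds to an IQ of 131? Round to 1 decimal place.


z = (IQ - mean) / SD
z = (131 - 100) / 15 = 2.0667
Percentile = Phi(2.0667) * 100
Phi(2.0667) = 0.980619
= 98.1


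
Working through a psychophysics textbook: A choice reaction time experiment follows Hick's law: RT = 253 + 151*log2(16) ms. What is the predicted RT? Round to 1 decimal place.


RT = 253 + 151 * log2(16)
log2(16) = 4.0
RT = 253 + 151 * 4.0
= 253 + 604.0
= 857.0 ms


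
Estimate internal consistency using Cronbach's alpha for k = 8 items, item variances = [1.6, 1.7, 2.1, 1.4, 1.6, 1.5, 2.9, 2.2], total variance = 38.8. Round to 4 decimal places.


alpha = (k/(k-1)) * (1 - sum(s_i^2)/s_total^2)
sum(item variances) = 15.0
k/(k-1) = 8/7 = 1.142857
1 - 15.0/38.8 = 1 - 0.386598 = 0.613402
alpha = 1.142857 * 0.613402
= 0.7010


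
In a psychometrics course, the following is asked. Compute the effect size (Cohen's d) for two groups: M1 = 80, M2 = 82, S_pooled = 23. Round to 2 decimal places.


Cohen's d = (M1 - M2) / S_pooled
= (80 - 82) / 23
= -2 / 23
= -0.09


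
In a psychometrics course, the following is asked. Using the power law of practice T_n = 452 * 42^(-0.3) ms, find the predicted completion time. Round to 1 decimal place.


T_n = 452 * 42^(-0.3)
42^(-0.3) = 0.325856
T_n = 452 * 0.325856
= 147.3 ms


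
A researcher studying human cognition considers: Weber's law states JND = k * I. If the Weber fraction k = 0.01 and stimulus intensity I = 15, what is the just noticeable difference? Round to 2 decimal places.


JND = k * I
JND = 0.01 * 15
= 0.15


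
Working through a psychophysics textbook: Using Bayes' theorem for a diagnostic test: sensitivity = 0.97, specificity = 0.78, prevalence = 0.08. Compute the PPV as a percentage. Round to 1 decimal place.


PPV = (sens * prev) / (sens * prev + (1-spec) * (1-prev))
Numerator = 0.97 * 0.08 = 0.0776
P(positive and no disease) = (1 - spec) * (1 - prev) = (1 - 0.78) * (1 - 0.08) = 0.2024
Denominator = 0.0776 + 0.2024 = 0.28
PPV = 0.0776 / 0.28 = 0.277143
As percentage = 27.7


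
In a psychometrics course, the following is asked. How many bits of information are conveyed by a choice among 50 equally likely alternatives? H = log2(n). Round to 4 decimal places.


H = log2(n)
H = log2(50)
= 5.6439


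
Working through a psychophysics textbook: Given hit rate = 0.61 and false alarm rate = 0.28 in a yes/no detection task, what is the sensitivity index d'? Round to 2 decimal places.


d' = z(HR) - z(FAR)
z(0.61) = 0.2793
z(0.28) = -0.5828
d' = 0.2793 - -0.5828
= 0.86


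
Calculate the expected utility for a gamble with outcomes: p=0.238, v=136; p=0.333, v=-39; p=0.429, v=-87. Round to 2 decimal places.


EU = sum(p_i * v_i)
0.238 * 136 = 32.368
0.333 * -39 = -12.987
0.429 * -87 = -37.323
EU = 32.368 + -12.987 + -37.323
= -17.94


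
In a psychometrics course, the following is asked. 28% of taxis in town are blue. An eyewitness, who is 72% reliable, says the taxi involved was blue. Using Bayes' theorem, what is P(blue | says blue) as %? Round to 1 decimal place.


P(blue | says blue) = P(says blue | blue)*P(blue) / [P(says blue | blue)*P(blue) + P(says blue | not blue)*P(not blue)]
Numerator = 0.72 * 0.28 = 0.2016
False identification = 0.28 * 0.72 = 0.2016
P = 0.2016 / (0.2016 + 0.2016)
= 0.2016 / 0.4032
As percentage = 50.0


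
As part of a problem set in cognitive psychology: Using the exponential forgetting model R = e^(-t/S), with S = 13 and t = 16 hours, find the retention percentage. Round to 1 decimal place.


R = e^(-t/S)
-t/S = -16/13 = -1.230769
R = e^(-1.230769) = 0.292068
Percentage = 0.292068 * 100
= 29.2


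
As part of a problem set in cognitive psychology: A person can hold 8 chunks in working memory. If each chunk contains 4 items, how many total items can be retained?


Total items = chunks * items_per_chunk
= 8 * 4
= 32


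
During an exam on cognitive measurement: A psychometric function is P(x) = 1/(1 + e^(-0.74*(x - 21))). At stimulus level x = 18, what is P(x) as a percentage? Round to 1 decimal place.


P(x) = 1/(1 + e^(-0.74*(18 - 21)))
Exponent = -0.74 * -3 = 2.22
e^(2.22) = 9.207331
P = 1/(1 + 9.207331) = 0.097969
Percentage = 9.8


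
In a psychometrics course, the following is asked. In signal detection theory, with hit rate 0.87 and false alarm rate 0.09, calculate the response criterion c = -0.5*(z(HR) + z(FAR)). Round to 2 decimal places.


c = -0.5 * (z(HR) + z(FAR))
z(0.87) = 1.1264
z(0.09) = -1.3408
c = -0.5 * (1.1264 + -1.3408)
= -0.5 * -0.2144
= 0.11


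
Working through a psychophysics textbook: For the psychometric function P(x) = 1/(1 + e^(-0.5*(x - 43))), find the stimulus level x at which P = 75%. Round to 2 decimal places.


At P = 0.75: 0.75 = 1/(1 + e^(-k*(x-x0)))
Solving: e^(-k*(x-x0)) = 1/3
x = x0 + ln(3)/k
ln(3) = 1.0986
x = 43 + 1.0986/0.5
= 43 + 2.1972
= 45.20


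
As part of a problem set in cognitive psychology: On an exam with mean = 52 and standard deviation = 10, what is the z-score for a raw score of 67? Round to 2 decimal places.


z = (X - mu) / sigma
= (67 - 52) / 10
= 15 / 10
= 1.50


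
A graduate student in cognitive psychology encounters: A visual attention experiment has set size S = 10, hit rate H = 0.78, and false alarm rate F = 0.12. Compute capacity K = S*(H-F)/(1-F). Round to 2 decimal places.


K = S * (H - F) / (1 - F)
H - F = 0.66
1 - F = 0.88
K = 10 * 0.66 / 0.88
= 7.50


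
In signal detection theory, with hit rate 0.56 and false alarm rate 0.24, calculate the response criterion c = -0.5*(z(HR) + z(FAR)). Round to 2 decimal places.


c = -0.5 * (z(HR) + z(FAR))
z(0.56) = 0.151
z(0.24) = -0.7063
c = -0.5 * (0.151 + -0.7063)
= -0.5 * -0.5553
= 0.28


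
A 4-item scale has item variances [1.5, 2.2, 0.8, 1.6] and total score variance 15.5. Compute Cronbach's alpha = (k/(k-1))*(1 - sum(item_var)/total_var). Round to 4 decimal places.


alpha = (k/(k-1)) * (1 - sum(s_i^2)/s_total^2)
sum(item variances) = 6.1
k/(k-1) = 4/3 = 1.333333
1 - 6.1/15.5 = 1 - 0.393548 = 0.606452
alpha = 1.333333 * 0.606452
= 0.8086


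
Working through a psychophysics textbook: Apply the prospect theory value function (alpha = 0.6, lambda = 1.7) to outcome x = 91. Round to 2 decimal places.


Since x = 91 >= 0, use v(x) = x^0.6
91^0.6 = 14.977
v(91) = 14.98


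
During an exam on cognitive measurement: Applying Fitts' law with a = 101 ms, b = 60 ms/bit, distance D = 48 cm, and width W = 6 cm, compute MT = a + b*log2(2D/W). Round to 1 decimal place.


MT = 101 + 60 * log2(2*48/6)
2D/W = 16.0
log2(16.0) = 4.0
MT = 101 + 60 * 4.0
= 341.0 ms


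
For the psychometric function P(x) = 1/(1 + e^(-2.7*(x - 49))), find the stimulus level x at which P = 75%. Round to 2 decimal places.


At P = 0.75: 0.75 = 1/(1 + e^(-k*(x-x0)))
Solving: e^(-k*(x-x0)) = 1/3
x = x0 + ln(3)/k
ln(3) = 1.0986
x = 49 + 1.0986/2.7
= 49 + 0.4069
= 49.41


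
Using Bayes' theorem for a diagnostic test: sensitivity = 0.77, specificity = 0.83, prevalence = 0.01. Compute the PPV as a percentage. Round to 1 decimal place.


PPV = (sens * prev) / (sens * prev + (1-spec) * (1-prev))
Numerator = 0.77 * 0.01 = 0.0077
P(positive and no disease) = (1 - spec) * (1 - prev) = (1 - 0.83) * (1 - 0.01) = 0.1683
Denominator = 0.0077 + 0.1683 = 0.176
PPV = 0.0077 / 0.176 = 0.04375
As percentage = 4.4


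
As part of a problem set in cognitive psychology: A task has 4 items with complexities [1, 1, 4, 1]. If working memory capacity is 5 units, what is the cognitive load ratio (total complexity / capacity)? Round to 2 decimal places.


Total complexity = 1 + 1 + 4 + 1 = 7
Load = total / capacity = 7 / 5
= 1.40


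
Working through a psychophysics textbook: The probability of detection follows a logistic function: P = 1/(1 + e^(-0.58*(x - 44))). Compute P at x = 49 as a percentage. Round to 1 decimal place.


P(x) = 1/(1 + e^(-0.58*(49 - 44)))
Exponent = -0.58 * 5 = -2.9
e^(-2.9) = 0.055023
P = 1/(1 + 0.055023) = 0.947847
Percentage = 94.8


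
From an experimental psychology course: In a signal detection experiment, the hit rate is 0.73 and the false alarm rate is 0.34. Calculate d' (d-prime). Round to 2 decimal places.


d' = z(HR) - z(FAR)
z(0.73) = 0.6128
z(0.34) = -0.4125
d' = 0.6128 - -0.4125
= 1.03


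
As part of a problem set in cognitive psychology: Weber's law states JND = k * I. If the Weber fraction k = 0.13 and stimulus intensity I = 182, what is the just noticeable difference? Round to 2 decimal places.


JND = k * I
JND = 0.13 * 182
= 23.66


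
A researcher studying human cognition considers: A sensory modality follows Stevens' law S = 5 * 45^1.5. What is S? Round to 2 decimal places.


S = 5 * 45^1.5
45^1.5 = 301.8692
S = 5 * 301.8692
= 1509.35


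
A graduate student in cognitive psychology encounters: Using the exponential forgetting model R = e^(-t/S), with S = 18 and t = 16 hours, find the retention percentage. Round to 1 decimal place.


R = e^(-t/S)
-t/S = -16/18 = -0.888889
R = e^(-0.888889) = 0.411112
Percentage = 0.411112 * 100
= 41.1


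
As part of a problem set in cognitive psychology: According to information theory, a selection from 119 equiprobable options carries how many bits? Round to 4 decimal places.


H = log2(n)
H = log2(119)
= 6.8948


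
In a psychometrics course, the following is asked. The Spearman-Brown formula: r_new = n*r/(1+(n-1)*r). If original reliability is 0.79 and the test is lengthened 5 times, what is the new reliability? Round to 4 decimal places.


r_new = n*r / (1 + (n-1)*r)
Numerator = 5 * 0.79 = 3.95
Denominator = 1 + 4 * 0.79 = 4.16
r_new = 3.95 / 4.16
= 0.9495


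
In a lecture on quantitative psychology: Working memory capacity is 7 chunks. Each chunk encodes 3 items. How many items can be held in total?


Total items = chunks * items_per_chunk
= 7 * 3
= 21


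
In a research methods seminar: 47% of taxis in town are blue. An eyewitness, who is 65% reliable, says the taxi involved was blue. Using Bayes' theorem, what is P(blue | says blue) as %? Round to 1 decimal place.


P(blue | says blue) = P(says blue | blue)*P(blue) / [P(says blue | blue)*P(blue) + P(says blue | not blue)*P(not blue)]
Numerator = 0.65 * 0.47 = 0.3055
False identification = 0.35 * 0.53 = 0.1855
P = 0.3055 / (0.3055 + 0.1855)
= 0.3055 / 0.491
As percentage = 62.2


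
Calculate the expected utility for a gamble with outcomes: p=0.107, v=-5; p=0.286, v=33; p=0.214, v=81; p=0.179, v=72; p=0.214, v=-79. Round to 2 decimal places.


EU = sum(p_i * v_i)
0.107 * -5 = -0.535
0.286 * 33 = 9.438
0.214 * 81 = 17.334
0.179 * 72 = 12.888
0.214 * -79 = -16.906
EU = -0.535 + 9.438 + 17.334 + 12.888 + -16.906
= 22.22


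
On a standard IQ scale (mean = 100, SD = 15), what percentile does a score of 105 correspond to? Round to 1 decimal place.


z = (IQ - mean) / SD
z = (105 - 100) / 15 = 0.3333
Percentile = Phi(0.3333) * 100
Phi(0.3333) = 0.630546
= 63.1


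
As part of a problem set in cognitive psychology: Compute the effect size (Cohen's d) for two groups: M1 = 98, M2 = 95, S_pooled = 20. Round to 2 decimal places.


Cohen's d = (M1 - M2) / S_pooled
= (98 - 95) / 20
= 3 / 20
= 0.15


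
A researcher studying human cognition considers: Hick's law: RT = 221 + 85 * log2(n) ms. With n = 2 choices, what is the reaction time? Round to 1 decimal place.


RT = 221 + 85 * log2(2)
log2(2) = 1.0
RT = 221 + 85 * 1.0
= 221 + 85.0
= 306.0 ms


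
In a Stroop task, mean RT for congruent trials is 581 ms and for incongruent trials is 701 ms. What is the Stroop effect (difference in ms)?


Stroop effect = RT(incongruent) - RT(congruent)
= 701 - 581
= 120 ms


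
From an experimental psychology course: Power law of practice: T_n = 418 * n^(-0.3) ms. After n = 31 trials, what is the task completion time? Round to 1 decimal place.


T_n = 418 * 31^(-0.3)
31^(-0.3) = 0.356937
T_n = 418 * 0.356937
= 149.2 ms


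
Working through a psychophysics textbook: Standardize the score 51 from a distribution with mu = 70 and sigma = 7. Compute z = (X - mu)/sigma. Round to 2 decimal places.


z = (X - mu) / sigma
= (51 - 70) / 7
= -19 / 7
= -2.71


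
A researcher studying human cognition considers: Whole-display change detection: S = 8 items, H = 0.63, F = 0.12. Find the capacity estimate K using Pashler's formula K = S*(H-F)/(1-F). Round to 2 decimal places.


K = S * (H - F) / (1 - F)
H - F = 0.51
1 - F = 0.88
K = 8 * 0.51 / 0.88
= 4.64


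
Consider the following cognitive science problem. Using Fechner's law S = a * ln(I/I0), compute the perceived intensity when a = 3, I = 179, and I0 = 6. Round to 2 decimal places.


S = 3 * ln(179/6)
I/I0 = 29.833333
ln(29.833333) = 3.3956
S = 3 * 3.3956
= 10.19


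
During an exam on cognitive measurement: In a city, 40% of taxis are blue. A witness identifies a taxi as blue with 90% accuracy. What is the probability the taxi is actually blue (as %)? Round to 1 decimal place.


P(blue | says blue) = P(says blue | blue)*P(blue) / [P(says blue | blue)*P(blue) + P(says blue | not blue)*P(not blue)]
Numerator = 0.9 * 0.4 = 0.36
False identification = 0.1 * 0.6 = 0.06
P = 0.36 / (0.36 + 0.06)
= 0.36 / 0.42
As percentage = 85.7


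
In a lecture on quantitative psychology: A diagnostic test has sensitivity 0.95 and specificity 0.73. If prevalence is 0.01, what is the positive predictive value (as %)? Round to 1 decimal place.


PPV = (sens * prev) / (sens * prev + (1-spec) * (1-prev))
Numerator = 0.95 * 0.01 = 0.0095
P(positive and no disease) = (1 - spec) * (1 - prev) = (1 - 0.73) * (1 - 0.01) = 0.2673
Denominator = 0.0095 + 0.2673 = 0.2768
PPV = 0.0095 / 0.2768 = 0.034321
As percentage = 3.4


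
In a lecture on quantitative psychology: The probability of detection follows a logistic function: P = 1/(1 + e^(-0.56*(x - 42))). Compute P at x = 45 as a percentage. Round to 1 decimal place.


P(x) = 1/(1 + e^(-0.56*(45 - 42)))
Exponent = -0.56 * 3 = -1.68
e^(-1.68) = 0.186374
P = 1/(1 + 0.186374) = 0.842905
Percentage = 84.3


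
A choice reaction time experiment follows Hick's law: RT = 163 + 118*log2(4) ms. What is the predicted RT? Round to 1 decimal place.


RT = 163 + 118 * log2(4)
log2(4) = 2.0
RT = 163 + 118 * 2.0
= 163 + 236.0
= 399.0 ms


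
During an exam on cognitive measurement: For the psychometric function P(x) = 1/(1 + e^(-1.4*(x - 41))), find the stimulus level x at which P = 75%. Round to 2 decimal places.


At P = 0.75: 0.75 = 1/(1 + e^(-k*(x-x0)))
Solving: e^(-k*(x-x0)) = 1/3
x = x0 + ln(3)/k
ln(3) = 1.0986
x = 41 + 1.0986/1.4
= 41 + 0.7847
= 41.78


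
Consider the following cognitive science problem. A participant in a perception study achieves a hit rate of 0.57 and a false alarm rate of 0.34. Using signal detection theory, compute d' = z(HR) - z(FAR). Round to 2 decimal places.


d' = z(HR) - z(FAR)
z(0.57) = 0.1764
z(0.34) = -0.4125
d' = 0.1764 - -0.4125
= 0.59


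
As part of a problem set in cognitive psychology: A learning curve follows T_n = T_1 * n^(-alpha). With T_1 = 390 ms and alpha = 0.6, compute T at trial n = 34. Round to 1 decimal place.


T_n = 390 * 34^(-0.6)
34^(-0.6) = 0.120535
T_n = 390 * 0.120535
= 47.0 ms


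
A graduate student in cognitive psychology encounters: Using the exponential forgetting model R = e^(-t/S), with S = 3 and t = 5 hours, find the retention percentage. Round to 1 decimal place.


R = e^(-t/S)
-t/S = -5/3 = -1.666667
R = e^(-1.666667) = 0.188876
Percentage = 0.188876 * 100
= 18.9


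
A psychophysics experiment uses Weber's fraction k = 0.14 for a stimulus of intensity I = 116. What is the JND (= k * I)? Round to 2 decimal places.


JND = k * I
JND = 0.14 * 116
= 16.24


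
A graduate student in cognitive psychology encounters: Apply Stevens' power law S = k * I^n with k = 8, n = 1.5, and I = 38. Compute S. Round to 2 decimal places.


S = 8 * 38^1.5
38^1.5 = 234.2477
S = 8 * 234.2477
= 1873.98


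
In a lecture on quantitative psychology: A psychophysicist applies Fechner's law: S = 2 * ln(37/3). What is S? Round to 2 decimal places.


S = 2 * ln(37/3)
I/I0 = 12.333333
ln(12.333333) = 2.5123
S = 2 * 2.5123
= 5.02


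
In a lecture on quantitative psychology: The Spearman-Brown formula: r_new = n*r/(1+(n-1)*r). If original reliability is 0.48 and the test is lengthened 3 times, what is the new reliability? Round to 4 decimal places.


r_new = n*r / (1 + (n-1)*r)
Numerator = 3 * 0.48 = 1.44
Denominator = 1 + 2 * 0.48 = 1.96
r_new = 1.44 / 1.96
= 0.7347


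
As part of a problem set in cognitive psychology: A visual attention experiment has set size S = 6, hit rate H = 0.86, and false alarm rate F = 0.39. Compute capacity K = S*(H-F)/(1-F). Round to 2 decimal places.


K = S * (H - F) / (1 - F)
H - F = 0.47
1 - F = 0.61
K = 6 * 0.47 / 0.61
= 4.62


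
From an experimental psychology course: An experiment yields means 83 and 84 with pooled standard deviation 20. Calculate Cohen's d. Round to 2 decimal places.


Cohen's d = (M1 - M2) / S_pooled
= (83 - 84) / 20
= -1 / 20
= -0.05


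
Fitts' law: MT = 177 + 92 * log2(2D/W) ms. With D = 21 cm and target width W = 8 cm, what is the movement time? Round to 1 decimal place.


MT = 177 + 92 * log2(2*21/8)
2D/W = 5.25
log2(5.25) = 2.3923
MT = 177 + 92 * 2.3923
= 397.1 ms


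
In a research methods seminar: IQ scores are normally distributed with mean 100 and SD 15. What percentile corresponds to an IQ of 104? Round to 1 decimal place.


z = (IQ - mean) / SD
z = (104 - 100) / 15 = 0.2667
Percentile = Phi(0.2667) * 100
Phi(0.2667) = 0.60515
= 60.5


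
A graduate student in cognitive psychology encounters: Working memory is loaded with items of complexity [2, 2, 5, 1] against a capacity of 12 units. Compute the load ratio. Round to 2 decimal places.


Total complexity = 2 + 2 + 5 + 1 = 10
Load = total / capacity = 10 / 12
= 0.83


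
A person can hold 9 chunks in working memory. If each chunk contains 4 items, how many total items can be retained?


Total items = chunks * items_per_chunk
= 9 * 4
= 36


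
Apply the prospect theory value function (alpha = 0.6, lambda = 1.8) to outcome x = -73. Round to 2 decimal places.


Since x = -73 < 0, use v(x) = -lambda*(-x)^alpha
(-x) = 73
73^0.6 = 13.1218
v(-73) = -1.8 * 13.1218
= -23.62


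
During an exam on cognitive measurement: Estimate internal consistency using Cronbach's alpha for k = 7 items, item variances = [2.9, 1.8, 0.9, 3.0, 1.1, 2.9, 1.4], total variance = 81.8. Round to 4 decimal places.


alpha = (k/(k-1)) * (1 - sum(s_i^2)/s_total^2)
sum(item variances) = 14.0
k/(k-1) = 7/6 = 1.166667
1 - 14.0/81.8 = 1 - 0.171149 = 0.828851
alpha = 1.166667 * 0.828851
= 0.9670


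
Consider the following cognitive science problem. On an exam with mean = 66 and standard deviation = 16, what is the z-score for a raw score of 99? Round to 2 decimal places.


z = (X - mu) / sigma
= (99 - 66) / 16
= 33 / 16
= 2.06


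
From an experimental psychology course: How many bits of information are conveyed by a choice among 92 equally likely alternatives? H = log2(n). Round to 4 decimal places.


H = log2(n)
H = log2(92)
= 6.5236


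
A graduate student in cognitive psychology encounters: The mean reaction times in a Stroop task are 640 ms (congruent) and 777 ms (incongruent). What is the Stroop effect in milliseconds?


Stroop effect = RT(incongruent) - RT(congruent)
= 777 - 640
= 137 ms


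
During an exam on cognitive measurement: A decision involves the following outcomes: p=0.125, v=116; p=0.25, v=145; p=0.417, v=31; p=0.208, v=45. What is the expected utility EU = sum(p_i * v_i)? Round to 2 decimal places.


EU = sum(p_i * v_i)
0.125 * 116 = 14.5
0.25 * 145 = 36.25
0.417 * 31 = 12.927
0.208 * 45 = 9.36
EU = 14.5 + 36.25 + 12.927 + 9.36
= 73.04


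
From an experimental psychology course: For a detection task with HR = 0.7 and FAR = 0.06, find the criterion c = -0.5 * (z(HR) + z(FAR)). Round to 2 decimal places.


c = -0.5 * (z(HR) + z(FAR))
z(0.7) = 0.5244
z(0.06) = -1.5548
c = -0.5 * (0.5244 + -1.5548)
= -0.5 * -1.0304
= 0.52


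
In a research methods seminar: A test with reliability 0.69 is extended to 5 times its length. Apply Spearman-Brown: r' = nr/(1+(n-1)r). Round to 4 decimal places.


r_new = n*r / (1 + (n-1)*r)
Numerator = 5 * 0.69 = 3.45
Denominator = 1 + 4 * 0.69 = 3.76
r_new = 3.45 / 3.76
= 0.9176


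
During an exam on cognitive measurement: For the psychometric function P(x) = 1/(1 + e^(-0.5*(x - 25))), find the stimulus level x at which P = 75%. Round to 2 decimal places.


At P = 0.75: 0.75 = 1/(1 + e^(-k*(x-x0)))
Solving: e^(-k*(x-x0)) = 1/3
x = x0 + ln(3)/k
ln(3) = 1.0986
x = 25 + 1.0986/0.5
= 25 + 2.1972
= 27.20


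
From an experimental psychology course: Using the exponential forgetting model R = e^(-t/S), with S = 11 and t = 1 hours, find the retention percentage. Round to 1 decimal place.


R = e^(-t/S)
-t/S = -1/11 = -0.090909
R = e^(-0.090909) = 0.913101
Percentage = 0.913101 * 100
= 91.3


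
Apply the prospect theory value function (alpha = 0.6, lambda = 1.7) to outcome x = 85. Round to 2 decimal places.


Since x = 85 >= 0, use v(x) = x^0.6
85^0.6 = 14.3764
v(85) = 14.38
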